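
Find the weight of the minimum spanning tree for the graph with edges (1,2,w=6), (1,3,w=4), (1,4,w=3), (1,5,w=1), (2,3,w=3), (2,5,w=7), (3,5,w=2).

Apply Kruskal's algorithm (sort edges by weight, add if no cycle):

Sorted edges by weight:
  (1,5) w=1
  (3,5) w=2
  (1,4) w=3
  (2,3) w=3
  (1,3) w=4
  (1,2) w=6
  (2,5) w=7

Add edge (1,5) w=1 -- no cycle. Running total: 1
Add edge (3,5) w=2 -- no cycle. Running total: 3
Add edge (1,4) w=3 -- no cycle. Running total: 6
Add edge (2,3) w=3 -- no cycle. Running total: 9

MST edges: (1,5,w=1), (3,5,w=2), (1,4,w=3), (2,3,w=3)
Total MST weight: 1 + 2 + 3 + 3 = 9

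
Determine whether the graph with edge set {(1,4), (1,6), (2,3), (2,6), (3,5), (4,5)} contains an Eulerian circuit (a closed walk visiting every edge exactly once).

Step 1: Find the degree of each vertex:
  deg(1) = 2
  deg(2) = 2
  deg(3) = 2
  deg(4) = 2
  deg(5) = 2
  deg(6) = 2

Step 2: Count vertices with odd degree:
  All vertices have even degree (0 odd-degree vertices)

Step 3: Apply Euler's theorem:
  - Eulerian circuit exists iff graph is connected and all vertices have even degree
  - Eulerian path exists iff graph is connected and has 0 or 2 odd-degree vertices

Graph is connected with 0 odd-degree vertices.
Both Eulerian circuit and Eulerian path exist.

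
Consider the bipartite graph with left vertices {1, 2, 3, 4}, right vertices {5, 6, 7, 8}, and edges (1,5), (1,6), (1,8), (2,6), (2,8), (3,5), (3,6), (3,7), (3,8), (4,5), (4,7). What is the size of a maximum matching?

Step 1: List the neighbors of each left vertex:
  1: 5, 6, 8
  2: 6, 8
  3: 5, 6, 7, 8
  4: 5, 7

Step 2: Greedily match left vertices, then look for augmenting paths:
  Match 1 -- 8
  Match 2 -- 6
  Match 3 -- 7
  Match 4 -- 5
  No augmenting path remains.

Step 3: Verify this is maximum:
  Matching size 4 = min(|L|, |R|) = min(4, 4), which is an upper bound, so this matching is maximum.

Maximum matching: {(1,8), (2,6), (3,7), (4,5)}
Size: 4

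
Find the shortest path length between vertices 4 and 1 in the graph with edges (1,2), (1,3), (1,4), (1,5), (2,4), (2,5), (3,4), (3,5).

Step 1: Build adjacency list:
  1: 2, 3, 4, 5
  2: 1, 4, 5
  3: 1, 4, 5
  4: 1, 2, 3
  5: 1, 2, 3

Step 2: BFS from vertex 4 to find shortest path to 1:
  vertex 1 reached at distance 1

Step 3: Shortest path: 4 -> 1
Path length: 1 edge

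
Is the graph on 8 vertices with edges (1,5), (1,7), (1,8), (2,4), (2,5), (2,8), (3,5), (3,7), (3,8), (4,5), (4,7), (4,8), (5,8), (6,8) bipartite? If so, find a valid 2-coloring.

Step 1: Attempt 2-coloring using BFS:
  Start at vertex 1, assign color 0
  Color vertex 5 with color 1 (neighbor of 1)
  Color vertex 7 with color 1 (neighbor of 1)
  Color vertex 8 with color 1 (neighbor of 1)
  Color vertex 2 with color 0 (neighbor of 5)
  Color vertex 3 with color 0 (neighbor of 5)
  Color vertex 4 with color 0 (neighbor of 5)

Step 2: Conflict found! Vertices 5 and 8 are adjacent but have the same color.
This means the graph contains an odd cycle.

The graph is NOT bipartite.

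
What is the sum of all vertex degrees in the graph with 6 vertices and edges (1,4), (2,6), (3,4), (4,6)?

Step 1: Count edges incident to each vertex:
  deg(1) = 1 (neighbors: 4)
  deg(2) = 1 (neighbors: 6)
  deg(3) = 1 (neighbors: 4)
  deg(4) = 3 (neighbors: 1, 3, 6)
  deg(5) = 0 (neighbors: none)
  deg(6) = 2 (neighbors: 2, 4)

Step 2: Sum all degrees:
  1 + 1 + 1 + 3 + 0 + 2 = 8

Verification: sum of degrees = 2 * |E| = 2 * 4 = 8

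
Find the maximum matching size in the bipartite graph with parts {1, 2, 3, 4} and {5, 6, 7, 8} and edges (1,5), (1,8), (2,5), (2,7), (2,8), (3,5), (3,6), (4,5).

Step 1: List the neighbors of each left vertex:
  1: 5, 8
  2: 5, 7, 8
  3: 5, 6
  4: 5

Step 2: Greedily match left vertices, then look for augmenting paths:
  Match 1 -- 8
  Match 2 -- 7
  Match 3 -- 6
  Match 4 -- 5
  No augmenting path remains.

Step 3: Verify this is maximum:
  Matching size 4 = min(|L|, |R|) = min(4, 4), which is an upper bound, so this matching is maximum.

Maximum matching: {(1,8), (2,7), (3,6), (4,5)}
Size: 4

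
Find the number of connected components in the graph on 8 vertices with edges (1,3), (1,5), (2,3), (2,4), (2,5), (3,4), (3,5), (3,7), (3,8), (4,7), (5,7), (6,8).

Step 1: Build adjacency list from edges:
  1: 3, 5
  2: 3, 4, 5
  3: 1, 2, 4, 5, 7, 8
  4: 2, 3, 7
  5: 1, 2, 3, 7
  6: 8
  7: 3, 4, 5
  8: 3, 6

Step 2: Run BFS/DFS from vertex 1:
  Visited: {1, 3, 5, 2, 4, 7, 8, 6}
  Reached 8 of 8 vertices

Step 3: All 8 vertices reached from vertex 1, so the graph is connected.
Number of connected components: 1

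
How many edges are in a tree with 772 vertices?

A tree on n vertices always has exactly n - 1 edges.
For n = 772: edges = 772 - 1 = 771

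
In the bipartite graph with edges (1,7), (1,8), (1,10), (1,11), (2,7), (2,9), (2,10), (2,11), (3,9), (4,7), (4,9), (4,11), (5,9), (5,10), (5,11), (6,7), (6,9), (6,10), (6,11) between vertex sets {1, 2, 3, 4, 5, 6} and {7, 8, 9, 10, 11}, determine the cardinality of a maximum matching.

Step 1: List the neighbors of each left vertex:
  1: 7, 8, 10, 11
  2: 7, 9, 10, 11
  3: 9
  4: 7, 9, 11
  5: 9, 10, 11
  6: 7, 9, 10, 11

Step 2: Greedily match left vertices, then look for augmenting paths:
  Match 1 -- 8
  Match 2 -- 9
  Match 4 -- 11
  Match 5 -- 10
  Match 6 -- 7
  No augmenting path remains.

Step 3: Verify this is maximum:
  Matching size 5 = min(|L|, |R|) = min(6, 5), which is an upper bound, so this matching is maximum.

Maximum matching: {(1,8), (2,9), (4,11), (5,10), (6,7)}
Size: 5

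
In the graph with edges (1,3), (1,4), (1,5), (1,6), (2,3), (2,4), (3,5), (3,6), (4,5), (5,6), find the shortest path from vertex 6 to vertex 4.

Step 1: Build adjacency list:
  1: 3, 4, 5, 6
  2: 3, 4
  3: 1, 2, 5, 6
  4: 1, 2, 5
  5: 1, 3, 4, 6
  6: 1, 3, 5

Step 2: BFS from vertex 6 to find shortest path to 4:
  vertex 1 reached at distance 1
  vertex 3 reached at distance 1
  vertex 5 reached at distance 1
  vertex 4 reached at distance 2

Step 3: Shortest path: 6 -> 5 -> 4
Path length: 2 edges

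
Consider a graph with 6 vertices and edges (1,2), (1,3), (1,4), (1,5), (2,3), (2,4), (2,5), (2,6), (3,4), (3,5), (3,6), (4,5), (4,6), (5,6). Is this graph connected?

Step 1: Build adjacency list from edges:
  1: 2, 3, 4, 5
  2: 1, 3, 4, 5, 6
  3: 1, 2, 4, 5, 6
  4: 1, 2, 3, 5, 6
  5: 1, 2, 3, 4, 6
  6: 2, 3, 4, 5

Step 2: Run BFS/DFS from vertex 1:
  Visited: {1, 2, 3, 4, 5, 6}
  Reached 6 of 6 vertices

Step 3: All 6 vertices reached from vertex 1, so the graph is connected.
Answer: Yes, the graph is connected.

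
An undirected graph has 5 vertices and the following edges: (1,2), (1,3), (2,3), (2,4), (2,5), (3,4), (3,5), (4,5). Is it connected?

Step 1: Build adjacency list from edges:
  1: 2, 3
  2: 1, 3, 4, 5
  3: 1, 2, 4, 5
  4: 2, 3, 5
  5: 2, 3, 4

Step 2: Run BFS/DFS from vertex 1:
  Visited: {1, 2, 3, 4, 5}
  Reached 5 of 5 vertices

Step 3: All 5 vertices reached from vertex 1, so the graph is connected.
Answer: Yes, the graph is connected.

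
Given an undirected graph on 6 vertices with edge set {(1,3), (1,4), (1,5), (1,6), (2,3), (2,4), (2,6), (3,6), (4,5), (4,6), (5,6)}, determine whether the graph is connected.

Step 1: Build adjacency list from edges:
  1: 3, 4, 5, 6
  2: 3, 4, 6
  3: 1, 2, 6
  4: 1, 2, 5, 6
  5: 1, 4, 6
  6: 1, 2, 3, 4, 5

Step 2: Run BFS/DFS from vertex 1:
  Visited: {1, 3, 4, 5, 6, 2}
  Reached 6 of 6 vertices

Step 3: All 6 vertices reached from vertex 1, so the graph is connected.
Answer: Yes, the graph is connected.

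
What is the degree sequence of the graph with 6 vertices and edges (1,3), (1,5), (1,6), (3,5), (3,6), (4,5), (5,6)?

Step 1: Count edges incident to each vertex:
  deg(1) = 3 (neighbors: 3, 5, 6)
  deg(2) = 0 (neighbors: none)
  deg(3) = 3 (neighbors: 1, 5, 6)
  deg(4) = 1 (neighbors: 5)
  deg(5) = 4 (neighbors: 1, 3, 4, 6)
  deg(6) = 3 (neighbors: 1, 3, 5)

Step 2: Sort degrees in non-increasing order:
  Degrees: [3, 0, 3, 1, 4, 3] -> sorted: [4, 3, 3, 3, 1, 0]

Degree sequence: [4, 3, 3, 3, 1, 0]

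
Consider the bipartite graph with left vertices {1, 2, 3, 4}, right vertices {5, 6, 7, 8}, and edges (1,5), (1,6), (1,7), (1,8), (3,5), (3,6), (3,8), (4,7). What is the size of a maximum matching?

Step 1: List the neighbors of each left vertex:
  1: 5, 6, 7, 8
  2: (none)
  3: 5, 6, 8
  4: 7

Step 2: Greedily match left vertices, then look for augmenting paths:
  Match 1 -- 5
  Match 3 -- 6
  Match 4 -- 7
  No augmenting path remains.

Step 3: Verify this is maximum:
  Matching has size 3. The vertex set {1, 3, 4} covers every edge and has size 3; any matching has at most one edge per cover vertex, so 3 is maximum (König's theorem).

Maximum matching: {(1,5), (3,6), (4,7)}
Size: 3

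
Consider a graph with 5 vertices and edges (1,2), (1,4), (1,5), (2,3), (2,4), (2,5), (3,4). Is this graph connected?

Step 1: Build adjacency list from edges:
  1: 2, 4, 5
  2: 1, 3, 4, 5
  3: 2, 4
  4: 1, 2, 3
  5: 1, 2

Step 2: Run BFS/DFS from vertex 1:
  Visited: {1, 2, 4, 5, 3}
  Reached 5 of 5 vertices

Step 3: All 5 vertices reached from vertex 1, so the graph is connected.
Answer: Yes, the graph is connected.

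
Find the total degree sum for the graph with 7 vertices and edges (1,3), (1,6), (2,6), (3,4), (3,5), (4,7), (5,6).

Step 1: Count edges incident to each vertex:
  deg(1) = 2 (neighbors: 3, 6)
  deg(2) = 1 (neighbors: 6)
  deg(3) = 3 (neighbors: 1, 4, 5)
  deg(4) = 2 (neighbors: 3, 7)
  deg(5) = 2 (neighbors: 3, 6)
  deg(6) = 3 (neighbors: 1, 2, 5)
  deg(7) = 1 (neighbors: 4)

Step 2: Sum all degrees:
  2 + 1 + 3 + 2 + 2 + 3 + 1 = 14

Verification: sum of degrees = 2 * |E| = 2 * 7 = 14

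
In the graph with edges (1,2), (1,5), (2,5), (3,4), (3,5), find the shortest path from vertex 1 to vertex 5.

Step 1: Build adjacency list:
  1: 2, 5
  2: 1, 5
  3: 4, 5
  4: 3
  5: 1, 2, 3

Step 2: BFS from vertex 1 to find shortest path to 5:
  vertex 2 reached at distance 1
  vertex 5 reached at distance 1

Step 3: Shortest path: 1 -> 5
Path length: 1 edge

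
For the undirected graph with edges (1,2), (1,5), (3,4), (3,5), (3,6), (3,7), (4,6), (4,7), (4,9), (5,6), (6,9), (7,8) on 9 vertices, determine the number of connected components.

Step 1: Build adjacency list from edges:
  1: 2, 5
  2: 1
  3: 4, 5, 6, 7
  4: 3, 6, 7, 9
  5: 1, 3, 6
  6: 3, 4, 5, 9
  7: 3, 4, 8
  8: 7
  9: 4, 6

Step 2: Run BFS/DFS from vertex 1:
  Visited: {1, 2, 5, 3, 6, 4, 7, 9, 8}
  Reached 9 of 9 vertices

Step 3: All 9 vertices reached from vertex 1, so the graph is connected.
Number of connected components: 1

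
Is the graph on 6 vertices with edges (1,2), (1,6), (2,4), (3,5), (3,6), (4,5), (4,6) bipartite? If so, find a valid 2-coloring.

Step 1: Attempt 2-coloring using BFS:
  Start at vertex 1, assign color 0
  Color vertex 2 with color 1 (neighbor of 1)
  Color vertex 6 with color 1 (neighbor of 1)
  Color vertex 4 with color 0 (neighbor of 2)
  Color vertex 3 with color 0 (neighbor of 6)
  Color vertex 5 with color 1 (neighbor of 4)

Step 2: 2-coloring succeeded. No conflicts found.
  Set A (color 0): {1, 3, 4}
  Set B (color 1): {2, 5, 6}

The graph is bipartite with partition {1, 3, 4}, {2, 5, 6}.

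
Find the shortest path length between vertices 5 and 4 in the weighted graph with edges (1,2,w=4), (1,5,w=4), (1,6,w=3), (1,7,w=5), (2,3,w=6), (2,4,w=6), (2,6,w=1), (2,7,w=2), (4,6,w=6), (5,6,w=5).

Step 1: Build adjacency list with weights:
  1: 2(w=4), 5(w=4), 6(w=3), 7(w=5)
  2: 1(w=4), 3(w=6), 4(w=6), 6(w=1), 7(w=2)
  3: 2(w=6)
  4: 2(w=6), 6(w=6)
  5: 1(w=4), 6(w=5)
  6: 1(w=3), 2(w=1), 4(w=6), 5(w=5)
  7: 1(w=5), 2(w=2)

Step 2: Apply Dijkstra's algorithm from vertex 5:
  Visit vertex 5 (distance=0)
    Update dist[1] = 4
    Update dist[6] = 5
  Visit vertex 1 (distance=4)
    Update dist[2] = 8
    Update dist[7] = 9
  Visit vertex 6 (distance=5)
    Update dist[2] = 6
    Update dist[4] = 11
  Visit vertex 2 (distance=6)
    Update dist[3] = 12
    Update dist[7] = 8
  Visit vertex 7 (distance=8)
  Visit vertex 4 (distance=11)

Step 3: Shortest path: 5 -> 6 -> 4
Total weight: 5 + 6 = 11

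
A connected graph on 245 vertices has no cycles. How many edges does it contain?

A tree on n vertices always has exactly n - 1 edges.
For n = 245: edges = 245 - 1 = 244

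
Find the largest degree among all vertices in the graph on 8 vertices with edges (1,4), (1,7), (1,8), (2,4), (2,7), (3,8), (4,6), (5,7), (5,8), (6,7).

Step 1: Count edges incident to each vertex:
  deg(1) = 3 (neighbors: 4, 7, 8)
  deg(2) = 2 (neighbors: 4, 7)
  deg(3) = 1 (neighbors: 8)
  deg(4) = 3 (neighbors: 1, 2, 6)
  deg(5) = 2 (neighbors: 7, 8)
  deg(6) = 2 (neighbors: 4, 7)
  deg(7) = 4 (neighbors: 1, 2, 5, 6)
  deg(8) = 3 (neighbors: 1, 3, 5)

Step 2: Find maximum:
  max(3, 2, 1, 3, 2, 2, 4, 3) = 4 (vertex 7)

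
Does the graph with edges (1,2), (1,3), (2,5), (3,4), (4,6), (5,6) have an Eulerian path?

Step 1: Find the degree of each vertex:
  deg(1) = 2
  deg(2) = 2
  deg(3) = 2
  deg(4) = 2
  deg(5) = 2
  deg(6) = 2

Step 2: Count vertices with odd degree:
  All vertices have even degree (0 odd-degree vertices)

Step 3: Apply Euler's theorem:
  - Eulerian circuit exists iff graph is connected and all vertices have even degree
  - Eulerian path exists iff graph is connected and has 0 or 2 odd-degree vertices

Graph is connected with 0 odd-degree vertices.
Both Eulerian circuit and Eulerian path exist.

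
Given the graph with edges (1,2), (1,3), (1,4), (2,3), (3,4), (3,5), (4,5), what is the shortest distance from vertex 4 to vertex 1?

Step 1: Build adjacency list:
  1: 2, 3, 4
  2: 1, 3
  3: 1, 2, 4, 5
  4: 1, 3, 5
  5: 3, 4

Step 2: BFS from vertex 4 to find shortest path to 1:
  vertex 1 reached at distance 1

Step 3: Shortest path: 4 -> 1
Path length: 1 edge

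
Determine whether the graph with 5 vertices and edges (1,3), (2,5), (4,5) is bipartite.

Step 1: Attempt 2-coloring using BFS:
  Start at vertex 1, assign color 0
  Color vertex 3 with color 1 (neighbor of 1)
  Start new component at vertex 2, assign color 0
  Color vertex 5 with color 1 (neighbor of 2)
  Color vertex 4 with color 0 (neighbor of 5)

Step 2: 2-coloring succeeded. No conflicts found.
  Set A (color 0): {1, 2, 4}
  Set B (color 1): {3, 5}

The graph is bipartite with partition {1, 2, 4}, {3, 5}.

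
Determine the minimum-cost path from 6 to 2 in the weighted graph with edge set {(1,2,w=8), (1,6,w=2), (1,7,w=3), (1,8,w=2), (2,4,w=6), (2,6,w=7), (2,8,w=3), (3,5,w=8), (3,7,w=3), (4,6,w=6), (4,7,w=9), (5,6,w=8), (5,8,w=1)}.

Step 1: Build adjacency list with weights:
  1: 2(w=8), 6(w=2), 7(w=3), 8(w=2)
  2: 1(w=8), 4(w=6), 6(w=7), 8(w=3)
  3: 5(w=8), 7(w=3)
  4: 2(w=6), 6(w=6), 7(w=9)
  5: 3(w=8), 6(w=8), 8(w=1)
  6: 1(w=2), 2(w=7), 4(w=6), 5(w=8)
  7: 1(w=3), 3(w=3), 4(w=9)
  8: 1(w=2), 2(w=3), 5(w=1)

Step 2: Apply Dijkstra's algorithm from vertex 6:
  Visit vertex 6 (distance=0)
    Update dist[1] = 2
    Update dist[2] = 7
    Update dist[4] = 6
    Update dist[5] = 8
  Visit vertex 1 (distance=2)
    Update dist[7] = 5
    Update dist[8] = 4
  Visit vertex 8 (distance=4)
    Update dist[5] = 5
  Visit vertex 5 (distance=5)
    Update dist[3] = 13
  Visit vertex 7 (distance=5)
    Update dist[3] = 8
  Visit vertex 4 (distance=6)
  Visit vertex 2 (distance=7)

Step 3: Shortest path: 6 -> 2
Total weight: 7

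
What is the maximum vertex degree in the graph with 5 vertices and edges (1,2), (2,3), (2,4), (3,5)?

Step 1: Count edges incident to each vertex:
  deg(1) = 1 (neighbors: 2)
  deg(2) = 3 (neighbors: 1, 3, 4)
  deg(3) = 2 (neighbors: 2, 5)
  deg(4) = 1 (neighbors: 2)
  deg(5) = 1 (neighbors: 3)

Step 2: Find maximum:
  max(1, 3, 2, 1, 1) = 3 (vertex 2)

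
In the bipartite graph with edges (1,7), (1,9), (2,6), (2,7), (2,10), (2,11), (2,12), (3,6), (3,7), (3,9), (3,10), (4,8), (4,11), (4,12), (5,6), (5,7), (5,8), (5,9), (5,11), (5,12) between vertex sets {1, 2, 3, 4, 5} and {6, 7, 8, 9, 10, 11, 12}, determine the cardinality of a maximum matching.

Step 1: List the neighbors of each left vertex:
  1: 7, 9
  2: 6, 7, 10, 11, 12
  3: 6, 7, 9, 10
  4: 8, 11, 12
  5: 6, 7, 8, 9, 11, 12

Step 2: Greedily match left vertices, then look for augmenting paths:
  Match 1 -- 7
  Match 2 -- 6
  Match 3 -- 9
  Match 4 -- 8
  Match 5 -- 11
  No augmenting path remains.

Step 3: Verify this is maximum:
  Matching size 5 = min(|L|, |R|) = min(5, 7), which is an upper bound, so this matching is maximum.

Maximum matching: {(1,7), (2,6), (3,9), (4,8), (5,11)}
Size: 5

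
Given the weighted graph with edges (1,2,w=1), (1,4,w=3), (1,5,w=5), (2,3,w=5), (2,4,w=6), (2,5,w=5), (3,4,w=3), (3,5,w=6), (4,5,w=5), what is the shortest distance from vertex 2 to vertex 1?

Step 1: Build adjacency list with weights:
  1: 2(w=1), 4(w=3), 5(w=5)
  2: 1(w=1), 3(w=5), 4(w=6), 5(w=5)
  3: 2(w=5), 4(w=3), 5(w=6)
  4: 1(w=3), 2(w=6), 3(w=3), 5(w=5)
  5: 1(w=5), 2(w=5), 3(w=6), 4(w=5)

Step 2: Apply Dijkstra's algorithm from vertex 2:
  Visit vertex 2 (distance=0)
    Update dist[1] = 1
    Update dist[3] = 5
    Update dist[4] = 6
    Update dist[5] = 5
  Visit vertex 1 (distance=1)
    Update dist[4] = 4

Step 3: Shortest path: 2 -> 1
Total weight: 1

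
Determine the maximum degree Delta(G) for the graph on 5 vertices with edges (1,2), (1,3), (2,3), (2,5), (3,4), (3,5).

Step 1: Count edges incident to each vertex:
  deg(1) = 2 (neighbors: 2, 3)
  deg(2) = 3 (neighbors: 1, 3, 5)
  deg(3) = 4 (neighbors: 1, 2, 4, 5)
  deg(4) = 1 (neighbors: 3)
  deg(5) = 2 (neighbors: 2, 3)

Step 2: Find maximum:
  max(2, 3, 4, 1, 2) = 4 (vertex 3)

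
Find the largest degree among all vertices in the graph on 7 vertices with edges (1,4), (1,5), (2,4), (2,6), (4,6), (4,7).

Step 1: Count edges incident to each vertex:
  deg(1) = 2 (neighbors: 4, 5)
  deg(2) = 2 (neighbors: 4, 6)
  deg(3) = 0 (neighbors: none)
  deg(4) = 4 (neighbors: 1, 2, 6, 7)
  deg(5) = 1 (neighbors: 1)
  deg(6) = 2 (neighbors: 2, 4)
  deg(7) = 1 (neighbors: 4)

Step 2: Find maximum:
  max(2, 2, 0, 4, 1, 2, 1) = 4 (vertex 4)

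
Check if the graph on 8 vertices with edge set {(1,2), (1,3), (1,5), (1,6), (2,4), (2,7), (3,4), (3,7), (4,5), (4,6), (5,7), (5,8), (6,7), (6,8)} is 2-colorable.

Step 1: Attempt 2-coloring using BFS:
  Start at vertex 1, assign color 0
  Color vertex 2 with color 1 (neighbor of 1)
  Color vertex 3 with color 1 (neighbor of 1)
  Color vertex 5 with color 1 (neighbor of 1)
  Color vertex 6 with color 1 (neighbor of 1)
  Color vertex 4 with color 0 (neighbor of 2)
  Color vertex 7 with color 0 (neighbor of 2)
  Color vertex 8 with color 0 (neighbor of 5)

Step 2: 2-coloring succeeded. No conflicts found.
  Set A (color 0): {1, 4, 7, 8}
  Set B (color 1): {2, 3, 5, 6}

The graph is bipartite with partition {1, 4, 7, 8}, {2, 3, 5, 6}.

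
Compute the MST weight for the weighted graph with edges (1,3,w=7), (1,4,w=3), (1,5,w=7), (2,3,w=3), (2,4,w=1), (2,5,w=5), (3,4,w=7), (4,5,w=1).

Apply Kruskal's algorithm (sort edges by weight, add if no cycle):

Sorted edges by weight:
  (2,4) w=1
  (4,5) w=1
  (1,4) w=3
  (2,3) w=3
  (2,5) w=5
  (1,3) w=7
  (1,5) w=7
  (3,4) w=7

Add edge (2,4) w=1 -- no cycle. Running total: 1
Add edge (4,5) w=1 -- no cycle. Running total: 2
Add edge (1,4) w=3 -- no cycle. Running total: 5
Add edge (2,3) w=3 -- no cycle. Running total: 8

MST edges: (2,4,w=1), (4,5,w=1), (1,4,w=3), (2,3,w=3)
Total MST weight: 1 + 1 + 3 + 3 = 8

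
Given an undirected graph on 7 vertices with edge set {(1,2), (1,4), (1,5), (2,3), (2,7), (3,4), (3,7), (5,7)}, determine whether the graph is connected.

Step 1: Build adjacency list from edges:
  1: 2, 4, 5
  2: 1, 3, 7
  3: 2, 4, 7
  4: 1, 3
  5: 1, 7
  6: (none)
  7: 2, 3, 5

Step 2: Run BFS/DFS from vertex 1:
  Visited: {1, 2, 4, 5, 3, 7}
  Reached 6 of 7 vertices

Step 3: Only 6 of 7 vertices reached. Graph is disconnected.
Connected components: {1, 2, 3, 4, 5, 7}, {6}
Answer: No, the graph is not connected (2 components).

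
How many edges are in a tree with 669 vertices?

A tree on n vertices always has exactly n - 1 edges.
For n = 669: edges = 669 - 1 = 668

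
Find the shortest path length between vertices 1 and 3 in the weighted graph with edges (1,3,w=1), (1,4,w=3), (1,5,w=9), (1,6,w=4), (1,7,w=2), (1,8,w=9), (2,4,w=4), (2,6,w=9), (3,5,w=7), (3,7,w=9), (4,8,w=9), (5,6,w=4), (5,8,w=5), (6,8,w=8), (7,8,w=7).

Step 1: Build adjacency list with weights:
  1: 3(w=1), 4(w=3), 5(w=9), 6(w=4), 7(w=2), 8(w=9)
  2: 4(w=4), 6(w=9)
  3: 1(w=1), 5(w=7), 7(w=9)
  4: 1(w=3), 2(w=4), 8(w=9)
  5: 1(w=9), 3(w=7), 6(w=4), 8(w=5)
  6: 1(w=4), 2(w=9), 5(w=4), 8(w=8)
  7: 1(w=2), 3(w=9), 8(w=7)
  8: 1(w=9), 4(w=9), 5(w=5), 6(w=8), 7(w=7)

Step 2: Apply Dijkstra's algorithm from vertex 1:
  Visit vertex 1 (distance=0)
    Update dist[3] = 1
    Update dist[4] = 3
    Update dist[5] = 9
    Update dist[6] = 4
    Update dist[7] = 2
    Update dist[8] = 9
  Visit vertex 3 (distance=1)
    Update dist[5] = 8

Step 3: Shortest path: 1 -> 3
Total weight: 1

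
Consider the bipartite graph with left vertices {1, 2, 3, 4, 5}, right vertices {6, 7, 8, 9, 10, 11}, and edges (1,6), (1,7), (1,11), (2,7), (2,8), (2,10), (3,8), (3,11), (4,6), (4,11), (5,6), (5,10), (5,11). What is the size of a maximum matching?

Step 1: List the neighbors of each left vertex:
  1: 6, 7, 11
  2: 7, 8, 10
  3: 8, 11
  4: 6, 11
  5: 6, 10, 11

Step 2: Greedily match left vertices, then look for augmenting paths:
  Match 1 -- 6
  Match 2 -- 7
  Match 3 -- 8
  Match 4 -- 11
  Match 5 -- 10
  No augmenting path remains.

Step 3: Verify this is maximum:
  Matching size 5 = min(|L|, |R|) = min(5, 6), which is an upper bound, so this matching is maximum.

Maximum matching: {(1,6), (2,7), (3,8), (4,11), (5,10)}
Size: 5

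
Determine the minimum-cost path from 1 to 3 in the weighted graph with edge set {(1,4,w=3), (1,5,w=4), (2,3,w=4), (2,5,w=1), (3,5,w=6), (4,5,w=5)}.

Step 1: Build adjacency list with weights:
  1: 4(w=3), 5(w=4)
  2: 3(w=4), 5(w=1)
  3: 2(w=4), 5(w=6)
  4: 1(w=3), 5(w=5)
  5: 1(w=4), 2(w=1), 3(w=6), 4(w=5)

Step 2: Apply Dijkstra's algorithm from vertex 1:
  Visit vertex 1 (distance=0)
    Update dist[4] = 3
    Update dist[5] = 4
  Visit vertex 4 (distance=3)
  Visit vertex 5 (distance=4)
    Update dist[2] = 5
    Update dist[3] = 10
  Visit vertex 2 (distance=5)
    Update dist[3] = 9
  Visit vertex 3 (distance=9)

Step 3: Shortest path: 1 -> 5 -> 2 -> 3
Total weight: 4 + 1 + 4 = 9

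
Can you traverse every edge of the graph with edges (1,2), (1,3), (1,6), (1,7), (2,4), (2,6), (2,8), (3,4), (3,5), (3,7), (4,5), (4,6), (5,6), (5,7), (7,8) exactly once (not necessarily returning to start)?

Step 1: Find the degree of each vertex:
  deg(1) = 4
  deg(2) = 4
  deg(3) = 4
  deg(4) = 4
  deg(5) = 4
  deg(6) = 4
  deg(7) = 4
  deg(8) = 2

Step 2: Count vertices with odd degree:
  All vertices have even degree (0 odd-degree vertices)

Step 3: Apply Euler's theorem:
  - Eulerian circuit exists iff graph is connected and all vertices have even degree
  - Eulerian path exists iff graph is connected and has 0 or 2 odd-degree vertices

Graph is connected with 0 odd-degree vertices.
Both Eulerian circuit and Eulerian path exist.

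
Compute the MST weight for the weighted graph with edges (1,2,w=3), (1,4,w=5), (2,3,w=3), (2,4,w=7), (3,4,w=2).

Apply Kruskal's algorithm (sort edges by weight, add if no cycle):

Sorted edges by weight:
  (3,4) w=2
  (1,2) w=3
  (2,3) w=3
  (1,4) w=5
  (2,4) w=7

Add edge (3,4) w=2 -- no cycle. Running total: 2
Add edge (1,2) w=3 -- no cycle. Running total: 5
Add edge (2,3) w=3 -- no cycle. Running total: 8

MST edges: (3,4,w=2), (1,2,w=3), (2,3,w=3)
Total MST weight: 2 + 3 + 3 = 8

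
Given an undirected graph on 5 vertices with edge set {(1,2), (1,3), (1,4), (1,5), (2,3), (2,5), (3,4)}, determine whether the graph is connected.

Step 1: Build adjacency list from edges:
  1: 2, 3, 4, 5
  2: 1, 3, 5
  3: 1, 2, 4
  4: 1, 3
  5: 1, 2

Step 2: Run BFS/DFS from vertex 1:
  Visited: {1, 2, 3, 4, 5}
  Reached 5 of 5 vertices

Step 3: All 5 vertices reached from vertex 1, so the graph is connected.
Answer: Yes, the graph is connected.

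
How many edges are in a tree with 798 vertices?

A tree on n vertices always has exactly n - 1 edges.
For n = 798: edges = 798 - 1 = 797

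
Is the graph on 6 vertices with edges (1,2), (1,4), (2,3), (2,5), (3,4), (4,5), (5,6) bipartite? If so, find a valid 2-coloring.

Step 1: Attempt 2-coloring using BFS:
  Start at vertex 1, assign color 0
  Color vertex 2 with color 1 (neighbor of 1)
  Color vertex 4 with color 1 (neighbor of 1)
  Color vertex 3 with color 0 (neighbor of 2)
  Color vertex 5 with color 0 (neighbor of 2)
  Color vertex 6 with color 1 (neighbor of 5)

Step 2: 2-coloring succeeded. No conflicts found.
  Set A (color 0): {1, 3, 5}
  Set B (color 1): {2, 4, 6}

The graph is bipartite with partition {1, 3, 5}, {2, 4, 6}.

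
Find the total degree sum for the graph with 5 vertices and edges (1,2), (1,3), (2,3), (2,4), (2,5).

Step 1: Count edges incident to each vertex:
  deg(1) = 2 (neighbors: 2, 3)
  deg(2) = 4 (neighbors: 1, 3, 4, 5)
  deg(3) = 2 (neighbors: 1, 2)
  deg(4) = 1 (neighbors: 2)
  deg(5) = 1 (neighbors: 2)

Step 2: Sum all degrees:
  2 + 4 + 2 + 1 + 1 = 10

Verification: sum of degrees = 2 * |E| = 2 * 5 = 10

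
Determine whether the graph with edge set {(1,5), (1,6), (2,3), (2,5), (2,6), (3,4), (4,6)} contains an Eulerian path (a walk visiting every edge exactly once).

Step 1: Find the degree of each vertex:
  deg(1) = 2
  deg(2) = 3
  deg(3) = 2
  deg(4) = 2
  deg(5) = 2
  deg(6) = 3

Step 2: Count vertices with odd degree:
  Odd-degree vertices: 2, 6 (2 total)

Step 3: Apply Euler's theorem:
  - Eulerian circuit exists iff graph is connected and all vertices have even degree
  - Eulerian path exists iff graph is connected and has 0 or 2 odd-degree vertices

Graph is connected with exactly 2 odd-degree vertices (2, 6).
Eulerian path exists (starting and ending at the odd-degree vertices), but no Eulerian circuit.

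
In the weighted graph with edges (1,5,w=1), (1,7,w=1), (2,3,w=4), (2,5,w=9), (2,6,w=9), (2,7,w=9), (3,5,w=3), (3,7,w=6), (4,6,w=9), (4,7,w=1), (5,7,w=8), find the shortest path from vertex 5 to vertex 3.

Step 1: Build adjacency list with weights:
  1: 5(w=1), 7(w=1)
  2: 3(w=4), 5(w=9), 6(w=9), 7(w=9)
  3: 2(w=4), 5(w=3), 7(w=6)
  4: 6(w=9), 7(w=1)
  5: 1(w=1), 2(w=9), 3(w=3), 7(w=8)
  6: 2(w=9), 4(w=9)
  7: 1(w=1), 2(w=9), 3(w=6), 4(w=1), 5(w=8)

Step 2: Apply Dijkstra's algorithm from vertex 5:
  Visit vertex 5 (distance=0)
    Update dist[1] = 1
    Update dist[2] = 9
    Update dist[3] = 3
    Update dist[7] = 8
  Visit vertex 1 (distance=1)
    Update dist[7] = 2
  Visit vertex 7 (distance=2)
    Update dist[4] = 3
  Visit vertex 3 (distance=3)
    Update dist[2] = 7

Step 3: Shortest path: 5 -> 3
Total weight: 3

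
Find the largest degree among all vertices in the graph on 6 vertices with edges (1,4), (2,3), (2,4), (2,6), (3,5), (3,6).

Step 1: Count edges incident to each vertex:
  deg(1) = 1 (neighbors: 4)
  deg(2) = 3 (neighbors: 3, 4, 6)
  deg(3) = 3 (neighbors: 2, 5, 6)
  deg(4) = 2 (neighbors: 1, 2)
  deg(5) = 1 (neighbors: 3)
  deg(6) = 2 (neighbors: 2, 3)

Step 2: Find maximum:
  max(1, 3, 3, 2, 1, 2) = 3 (vertex 2)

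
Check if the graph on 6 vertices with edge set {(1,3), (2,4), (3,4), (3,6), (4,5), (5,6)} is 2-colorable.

Step 1: Attempt 2-coloring using BFS:
  Start at vertex 1, assign color 0
  Color vertex 3 with color 1 (neighbor of 1)
  Color vertex 4 with color 0 (neighbor of 3)
  Color vertex 6 with color 0 (neighbor of 3)
  Color vertex 2 with color 1 (neighbor of 4)
  Color vertex 5 with color 1 (neighbor of 4)

Step 2: 2-coloring succeeded. No conflicts found.
  Set A (color 0): {1, 4, 6}
  Set B (color 1): {2, 3, 5}

The graph is bipartite with partition {1, 4, 6}, {2, 3, 5}.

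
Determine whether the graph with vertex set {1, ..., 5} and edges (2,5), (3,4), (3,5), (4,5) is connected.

Step 1: Build adjacency list from edges:
  1: (none)
  2: 5
  3: 4, 5
  4: 3, 5
  5: 2, 3, 4

Step 2: Run BFS/DFS from vertex 1:
  Visited: {1}
  Reached 1 of 5 vertices

Step 3: Only 1 of 5 vertices reached. Graph is disconnected.
Connected components: {1}, {2, 3, 4, 5}
Answer: No, the graph is not connected (2 components).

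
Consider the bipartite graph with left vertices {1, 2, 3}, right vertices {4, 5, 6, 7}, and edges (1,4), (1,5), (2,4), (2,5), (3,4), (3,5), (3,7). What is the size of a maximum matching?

Step 1: List the neighbors of each left vertex:
  1: 4, 5
  2: 4, 5
  3: 4, 5, 7

Step 2: Greedily match left vertices, then look for augmenting paths:
  Match 1 -- 4
  Match 2 -- 5
  Match 3 -- 7
  No augmenting path remains.

Step 3: Verify this is maximum:
  Matching size 3 = min(|L|, |R|) = min(3, 4), which is an upper bound, so this matching is maximum.

Maximum matching: {(1,4), (2,5), (3,7)}
Size: 3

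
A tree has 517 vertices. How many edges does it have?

A tree on n vertices always has exactly n - 1 edges.
For n = 517: edges = 517 - 1 = 516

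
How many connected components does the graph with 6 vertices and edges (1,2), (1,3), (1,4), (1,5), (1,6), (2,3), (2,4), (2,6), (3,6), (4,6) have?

Step 1: Build adjacency list from edges:
  1: 2, 3, 4, 5, 6
  2: 1, 3, 4, 6
  3: 1, 2, 6
  4: 1, 2, 6
  5: 1
  6: 1, 2, 3, 4

Step 2: Run BFS/DFS from vertex 1:
  Visited: {1, 2, 3, 4, 5, 6}
  Reached 6 of 6 vertices

Step 3: All 6 vertices reached from vertex 1, so the graph is connected.
Number of connected components: 1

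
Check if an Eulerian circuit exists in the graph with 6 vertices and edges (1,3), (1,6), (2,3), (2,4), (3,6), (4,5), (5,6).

Step 1: Find the degree of each vertex:
  deg(1) = 2
  deg(2) = 2
  deg(3) = 3
  deg(4) = 2
  deg(5) = 2
  deg(6) = 3

Step 2: Count vertices with odd degree:
  Odd-degree vertices: 3, 6 (2 total)

Step 3: Apply Euler's theorem:
  - Eulerian circuit exists iff graph is connected and all vertices have even degree
  - Eulerian path exists iff graph is connected and has 0 or 2 odd-degree vertices

Graph is connected with exactly 2 odd-degree vertices (3, 6).
Eulerian path exists (starting and ending at the odd-degree vertices), but no Eulerian circuit.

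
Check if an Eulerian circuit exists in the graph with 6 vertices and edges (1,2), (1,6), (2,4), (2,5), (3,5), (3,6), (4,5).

Step 1: Find the degree of each vertex:
  deg(1) = 2
  deg(2) = 3
  deg(3) = 2
  deg(4) = 2
  deg(5) = 3
  deg(6) = 2

Step 2: Count vertices with odd degree:
  Odd-degree vertices: 2, 5 (2 total)

Step 3: Apply Euler's theorem:
  - Eulerian circuit exists iff graph is connected and all vertices have even degree
  - Eulerian path exists iff graph is connected and has 0 or 2 odd-degree vertices

Graph is connected with exactly 2 odd-degree vertices (2, 5).
Eulerian path exists (starting and ending at the odd-degree vertices), but no Eulerian circuit.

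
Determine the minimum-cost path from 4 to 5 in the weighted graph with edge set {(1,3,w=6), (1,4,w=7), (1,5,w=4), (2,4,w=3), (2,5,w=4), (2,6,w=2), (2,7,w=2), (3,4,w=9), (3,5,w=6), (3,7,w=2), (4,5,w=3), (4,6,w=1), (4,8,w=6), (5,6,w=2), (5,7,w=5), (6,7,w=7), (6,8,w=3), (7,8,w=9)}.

Step 1: Build adjacency list with weights:
  1: 3(w=6), 4(w=7), 5(w=4)
  2: 4(w=3), 5(w=4), 6(w=2), 7(w=2)
  3: 1(w=6), 4(w=9), 5(w=6), 7(w=2)
  4: 1(w=7), 2(w=3), 3(w=9), 5(w=3), 6(w=1), 8(w=6)
  5: 1(w=4), 2(w=4), 3(w=6), 4(w=3), 6(w=2), 7(w=5)
  6: 2(w=2), 4(w=1), 5(w=2), 7(w=7), 8(w=3)
  7: 2(w=2), 3(w=2), 5(w=5), 6(w=7), 8(w=9)
  8: 4(w=6), 6(w=3), 7(w=9)

Step 2: Apply Dijkstra's algorithm from vertex 4:
  Visit vertex 4 (distance=0)
    Update dist[1] = 7
    Update dist[2] = 3
    Update dist[3] = 9
    Update dist[5] = 3
    Update dist[6] = 1
    Update dist[8] = 6
  Visit vertex 6 (distance=1)
    Update dist[7] = 8
    Update dist[8] = 4
  Visit vertex 2 (distance=3)
    Update dist[7] = 5
  Visit vertex 5 (distance=3)

Step 3: Shortest path: 4 -> 5
Total weight: 3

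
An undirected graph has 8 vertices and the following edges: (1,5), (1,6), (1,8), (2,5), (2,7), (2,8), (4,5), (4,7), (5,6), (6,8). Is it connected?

Step 1: Build adjacency list from edges:
  1: 5, 6, 8
  2: 5, 7, 8
  3: (none)
  4: 5, 7
  5: 1, 2, 4, 6
  6: 1, 5, 8
  7: 2, 4
  8: 1, 2, 6

Step 2: Run BFS/DFS from vertex 1:
  Visited: {1, 5, 6, 8, 2, 4, 7}
  Reached 7 of 8 vertices

Step 3: Only 7 of 8 vertices reached. Graph is disconnected.
Connected components: {1, 2, 4, 5, 6, 7, 8}, {3}
Answer: No, the graph is not connected (2 components).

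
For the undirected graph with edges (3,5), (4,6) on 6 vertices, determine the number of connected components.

Step 1: Build adjacency list from edges:
  1: (none)
  2: (none)
  3: 5
  4: 6
  5: 3
  6: 4

Step 2: Run BFS/DFS from vertex 1:
  Visited: {1}
  Reached 1 of 6 vertices

Step 3: Only 1 of 6 vertices reached. Graph is disconnected.
Connected components: {1}, {2}, {3, 5}, {4, 6}
Number of connected components: 4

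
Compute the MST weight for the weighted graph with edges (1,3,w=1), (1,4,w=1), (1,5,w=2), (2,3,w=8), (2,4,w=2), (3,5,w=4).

Apply Kruskal's algorithm (sort edges by weight, add if no cycle):

Sorted edges by weight:
  (1,4) w=1
  (1,3) w=1
  (1,5) w=2
  (2,4) w=2
  (3,5) w=4
  (2,3) w=8

Add edge (1,4) w=1 -- no cycle. Running total: 1
Add edge (1,3) w=1 -- no cycle. Running total: 2
Add edge (1,5) w=2 -- no cycle. Running total: 4
Add edge (2,4) w=2 -- no cycle. Running total: 6

MST edges: (1,4,w=1), (1,3,w=1), (1,5,w=2), (2,4,w=2)
Total MST weight: 1 + 1 + 2 + 2 = 6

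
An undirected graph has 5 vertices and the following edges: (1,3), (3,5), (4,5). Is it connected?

Step 1: Build adjacency list from edges:
  1: 3
  2: (none)
  3: 1, 5
  4: 5
  5: 3, 4

Step 2: Run BFS/DFS from vertex 1:
  Visited: {1, 3, 5, 4}
  Reached 4 of 5 vertices

Step 3: Only 4 of 5 vertices reached. Graph is disconnected.
Connected components: {1, 3, 4, 5}, {2}
Answer: No, the graph is not connected (2 components).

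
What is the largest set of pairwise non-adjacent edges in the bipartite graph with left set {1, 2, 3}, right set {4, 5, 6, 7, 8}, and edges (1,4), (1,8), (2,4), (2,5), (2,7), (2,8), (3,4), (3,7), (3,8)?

Step 1: List the neighbors of each left vertex:
  1: 4, 8
  2: 4, 5, 7, 8
  3: 4, 7, 8

Step 2: Greedily match left vertices, then look for augmenting paths:
  Match 1 -- 4
  Match 2 -- 5
  Match 3 -- 7
  No augmenting path remains.

Step 3: Verify this is maximum:
  Matching size 3 = min(|L|, |R|) = min(3, 5), which is an upper bound, so this matching is maximum.

Maximum matching: {(1,4), (2,5), (3,7)}
Size: 3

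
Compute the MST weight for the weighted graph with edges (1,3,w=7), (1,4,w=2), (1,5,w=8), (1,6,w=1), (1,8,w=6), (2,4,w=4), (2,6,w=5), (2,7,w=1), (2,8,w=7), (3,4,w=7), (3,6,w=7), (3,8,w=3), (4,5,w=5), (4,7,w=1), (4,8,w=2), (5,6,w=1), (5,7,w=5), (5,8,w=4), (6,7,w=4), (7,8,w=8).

Apply Kruskal's algorithm (sort edges by weight, add if no cycle):

Sorted edges by weight:
  (1,6) w=1
  (2,7) w=1
  (4,7) w=1
  (5,6) w=1
  (1,4) w=2
  (4,8) w=2
  (3,8) w=3
  (2,4) w=4
  (5,8) w=4
  (6,7) w=4
  (2,6) w=5
  (4,5) w=5
  (5,7) w=5
  (1,8) w=6
  (1,3) w=7
  (2,8) w=7
  (3,4) w=7
  (3,6) w=7
  (1,5) w=8
  (7,8) w=8

Add edge (1,6) w=1 -- no cycle. Running total: 1
Add edge (2,7) w=1 -- no cycle. Running total: 2
Add edge (4,7) w=1 -- no cycle. Running total: 3
Add edge (5,6) w=1 -- no cycle. Running total: 4
Add edge (1,4) w=2 -- no cycle. Running total: 6
Add edge (4,8) w=2 -- no cycle. Running total: 8
Add edge (3,8) w=3 -- no cycle. Running total: 11

MST edges: (1,6,w=1), (2,7,w=1), (4,7,w=1), (5,6,w=1), (1,4,w=2), (4,8,w=2), (3,8,w=3)
Total MST weight: 1 + 1 + 1 + 1 + 2 + 2 + 3 = 11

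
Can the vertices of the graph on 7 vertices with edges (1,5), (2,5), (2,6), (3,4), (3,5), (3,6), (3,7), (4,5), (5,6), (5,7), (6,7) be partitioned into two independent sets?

Step 1: Attempt 2-coloring using BFS:
  Start at vertex 1, assign color 0
  Color vertex 5 with color 1 (neighbor of 1)
  Color vertex 2 with color 0 (neighbor of 5)
  Color vertex 3 with color 0 (neighbor of 5)
  Color vertex 4 with color 0 (neighbor of 5)
  Color vertex 6 with color 0 (neighbor of 5)
  Color vertex 7 with color 0 (neighbor of 5)

Step 2: Conflict found! Vertices 2 and 6 are adjacent but have the same color.
This means the graph contains an odd cycle.

The graph is NOT bipartite.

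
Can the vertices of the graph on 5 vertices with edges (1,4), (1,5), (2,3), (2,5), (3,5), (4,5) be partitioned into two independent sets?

Step 1: Attempt 2-coloring using BFS:
  Start at vertex 1, assign color 0
  Color vertex 4 with color 1 (neighbor of 1)
  Color vertex 5 with color 1 (neighbor of 1)

Step 2: Conflict found! Vertices 4 and 5 are adjacent but have the same color.
This means the graph contains an odd cycle.

The graph is NOT bipartite.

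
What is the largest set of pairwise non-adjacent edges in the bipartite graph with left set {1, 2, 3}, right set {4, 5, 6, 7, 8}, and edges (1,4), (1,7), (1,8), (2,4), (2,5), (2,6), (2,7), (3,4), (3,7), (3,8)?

Step 1: List the neighbors of each left vertex:
  1: 4, 7, 8
  2: 4, 5, 6, 7
  3: 4, 7, 8

Step 2: Greedily match left vertices, then look for augmenting paths:
  Match 1 -- 4
  Match 2 -- 5
  Match 3 -- 7
  No augmenting path remains.

Step 3: Verify this is maximum:
  Matching size 3 = min(|L|, |R|) = min(3, 5), which is an upper bound, so this matching is maximum.

Maximum matching: {(1,4), (2,5), (3,7)}
Size: 3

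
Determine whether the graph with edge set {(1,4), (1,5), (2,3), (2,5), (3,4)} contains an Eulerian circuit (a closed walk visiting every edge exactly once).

Step 1: Find the degree of each vertex:
  deg(1) = 2
  deg(2) = 2
  deg(3) = 2
  deg(4) = 2
  deg(5) = 2

Step 2: Count vertices with odd degree:
  All vertices have even degree (0 odd-degree vertices)

Step 3: Apply Euler's theorem:
  - Eulerian circuit exists iff graph is connected and all vertices have even degree
  - Eulerian path exists iff graph is connected and has 0 or 2 odd-degree vertices

Graph is connected with 0 odd-degree vertices.
Both Eulerian circuit and Eulerian path exist.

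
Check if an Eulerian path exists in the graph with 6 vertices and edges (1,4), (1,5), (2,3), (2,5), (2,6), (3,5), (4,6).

Step 1: Find the degree of each vertex:
  deg(1) = 2
  deg(2) = 3
  deg(3) = 2
  deg(4) = 2
  deg(5) = 3
  deg(6) = 2

Step 2: Count vertices with odd degree:
  Odd-degree vertices: 2, 5 (2 total)

Step 3: Apply Euler's theorem:
  - Eulerian circuit exists iff graph is connected and all vertices have even degree
  - Eulerian path exists iff graph is connected and has 0 or 2 odd-degree vertices

Graph is connected with exactly 2 odd-degree vertices (2, 5).
Eulerian path exists (starting and ending at the odd-degree vertices), but no Eulerian circuit.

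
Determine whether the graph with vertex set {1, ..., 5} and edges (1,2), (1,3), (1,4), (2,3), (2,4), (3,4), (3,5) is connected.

Step 1: Build adjacency list from edges:
  1: 2, 3, 4
  2: 1, 3, 4
  3: 1, 2, 4, 5
  4: 1, 2, 3
  5: 3

Step 2: Run BFS/DFS from vertex 1:
  Visited: {1, 2, 3, 4, 5}
  Reached 5 of 5 vertices

Step 3: All 5 vertices reached from vertex 1, so the graph is connected.
Answer: Yes, the graph is connected.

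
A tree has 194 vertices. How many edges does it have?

A tree on n vertices always has exactly n - 1 edges.
For n = 194: edges = 194 - 1 = 193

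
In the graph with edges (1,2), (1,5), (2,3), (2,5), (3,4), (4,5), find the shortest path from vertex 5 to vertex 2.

Step 1: Build adjacency list:
  1: 2, 5
  2: 1, 3, 5
  3: 2, 4
  4: 3, 5
  5: 1, 2, 4

Step 2: BFS from vertex 5 to find shortest path to 2:
  vertex 1 reached at distance 1
  vertex 2 reached at distance 1

Step 3: Shortest path: 5 -> 2
Path length: 1 edge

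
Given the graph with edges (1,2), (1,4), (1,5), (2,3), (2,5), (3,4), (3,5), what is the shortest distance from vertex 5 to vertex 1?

Step 1: Build adjacency list:
  1: 2, 4, 5
  2: 1, 3, 5
  3: 2, 4, 5
  4: 1, 3
  5: 1, 2, 3

Step 2: BFS from vertex 5 to find shortest path to 1:
  vertex 1 reached at distance 1

Step 3: Shortest path: 5 -> 1
Path length: 1 edge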